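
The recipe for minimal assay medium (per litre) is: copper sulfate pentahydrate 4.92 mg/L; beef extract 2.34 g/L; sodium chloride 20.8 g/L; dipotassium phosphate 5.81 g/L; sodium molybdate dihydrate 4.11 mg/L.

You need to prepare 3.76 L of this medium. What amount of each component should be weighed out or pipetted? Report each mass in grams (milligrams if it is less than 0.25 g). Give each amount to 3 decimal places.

copper sulfate pentahydrate 18.499 mg; beef extract 8.798 g; sodium chloride 78.208 g; dipotassium phosphate 21.846 g; sodium molybdate dihydrate 15.454 mg

Working volume: 3.76 L.
copper sulfate pentahydrate: 4.92 mg/L × 3.76 L = 18.499 mg
beef extract: 2.34 g/L × 3.76 L = 8.798 g
sodium chloride: 20.8 g/L × 3.76 L = 78.208 g
dipotassium phosphate: 5.81 g/L × 3.76 L = 21.846 g
sodium molybdate dihydrate: 4.11 mg/L × 3.76 L = 15.454 mg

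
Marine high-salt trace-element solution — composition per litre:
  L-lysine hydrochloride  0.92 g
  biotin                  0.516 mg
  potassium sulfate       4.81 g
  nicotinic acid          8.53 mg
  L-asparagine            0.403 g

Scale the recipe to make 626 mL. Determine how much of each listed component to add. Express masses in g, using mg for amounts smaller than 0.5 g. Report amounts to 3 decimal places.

L-lysine hydrochloride 0.576 g; biotin 0.323 mg; potassium sulfate 3.011 g; nicotinic acid 5.340 mg; L-asparagine 252.278 mg

Ratio of target to recipe volume: 626 / 1000 = 0.626.
L-lysine hydrochloride: 0.92 g × (626 mL / 1000 mL) = 0.576 g
biotin: 0.516 mg × (626 mL / 1000 mL) = 0.323 mg
potassium sulfate: 4.81 g × (626 mL / 1000 mL) = 3.011 g
nicotinic acid: 8.53 mg × (626 mL / 1000 mL) = 5.340 mg
L-asparagine: 0.403 g × (626 mL / 1000 mL) = 0.252278 g = 252.278 mg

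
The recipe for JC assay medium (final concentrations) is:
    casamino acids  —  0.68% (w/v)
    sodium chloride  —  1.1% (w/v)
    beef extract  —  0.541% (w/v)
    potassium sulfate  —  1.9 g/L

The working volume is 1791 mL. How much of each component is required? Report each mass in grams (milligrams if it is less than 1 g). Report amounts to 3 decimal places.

Scale factor relative to 1 L: 1.791.
casamino acids: 0.68 g per 100 mL × 1791 mL ÷ 100 = 12.179 g
sodium chloride: 1.1 g per 100 mL × 1791 mL ÷ 100 = 19.701 g
beef extract: 0.541% w/v = 5.41 g/L → 5.41 × 1.791 L = 9.689 g
potassium sulfate: 1.9 g/L × 1.791 L = 3.403 g

casamino acids 12.179 g; sodium chloride 19.701 g; beef extract 9.689 g; potassium sulfate 3.403 g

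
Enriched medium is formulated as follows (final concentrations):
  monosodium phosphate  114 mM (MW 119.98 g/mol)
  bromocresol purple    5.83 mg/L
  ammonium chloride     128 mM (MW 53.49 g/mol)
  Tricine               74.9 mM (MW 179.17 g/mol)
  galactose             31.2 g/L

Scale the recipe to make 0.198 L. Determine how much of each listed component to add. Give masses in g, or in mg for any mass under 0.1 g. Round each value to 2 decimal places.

monosodium phosphate 2.71 g; bromocresol purple 1.15 mg; ammonium chloride 1.36 g; Tricine 2.66 g; galactose 6.18 g

Scale factor relative to 1 L: 0.198.
monosodium phosphate: 114 mmol/L × 119.98 g/mol × 0.198 L ÷ 1000 = 2.71 g
bromocresol purple: 5.83 mg/L × 0.198 L = 1.15 mg
ammonium chloride: 128 mmol/L × 53.49 g/mol × 0.198 L ÷ 1000 = 1.36 g
Tricine: 74.9 mmol/L × 179.17 g/mol × 0.198 L ÷ 1000 = 2.66 g
galactose: 31.2 g/L × 0.198 L = 6.18 g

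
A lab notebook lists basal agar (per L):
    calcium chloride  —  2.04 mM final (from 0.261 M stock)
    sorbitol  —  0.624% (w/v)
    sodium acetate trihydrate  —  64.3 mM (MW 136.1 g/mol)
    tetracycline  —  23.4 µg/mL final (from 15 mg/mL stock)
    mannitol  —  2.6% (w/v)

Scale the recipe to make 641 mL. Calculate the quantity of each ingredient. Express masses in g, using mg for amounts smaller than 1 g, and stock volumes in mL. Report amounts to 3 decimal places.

calcium chloride 5.010 mL; sorbitol 4.000 g; sodium acetate trihydrate 5.610 g; tetracycline 1.000 mL; mannitol 16.666 g

Target volume = 641 mL = 0.641 L.
calcium chloride: dilute stock: 2.04 mM × 641 mL ÷ 261 mM = 5.010 mL
sorbitol: 0.624% w/v = 6.24 g/L → 6.24 × 0.641 L = 4.000 g
sodium acetate trihydrate: 64.3 mmol/L × 136.1 g/mol × 0.641 L ÷ 1000 = 5.610 g
tetracycline: dilute stock: 23.4 µg/mL × 641 mL ÷ 15000 µg/mL = 1.000 mL
mannitol: 2.6 g per 100 mL × 641 mL ÷ 100 = 16.666 g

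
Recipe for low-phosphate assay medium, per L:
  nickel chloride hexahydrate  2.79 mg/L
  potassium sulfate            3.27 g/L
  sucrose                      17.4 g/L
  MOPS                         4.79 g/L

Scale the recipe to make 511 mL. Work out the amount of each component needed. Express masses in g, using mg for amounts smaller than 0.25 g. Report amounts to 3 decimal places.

nickel chloride hexahydrate 1.426 mg; potassium sulfate 1.671 g; sucrose 8.891 g; MOPS 2.448 g

Working volume: 511 mL = 0.511 L.
nickel chloride hexahydrate: 2.79 mg/L × 0.511 L = 1.426 mg
potassium sulfate: 3.27 g/L × 0.511 L = 1.671 g
sucrose: 17.4 g/L × 0.511 L = 8.891 g
MOPS: 4.79 g/L × 0.511 L = 2.448 g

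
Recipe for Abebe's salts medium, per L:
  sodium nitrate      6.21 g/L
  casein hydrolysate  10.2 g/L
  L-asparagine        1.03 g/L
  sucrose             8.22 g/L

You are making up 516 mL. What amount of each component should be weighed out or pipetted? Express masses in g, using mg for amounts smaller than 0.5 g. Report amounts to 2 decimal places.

Working volume: 516 mL = 0.516 L.
sodium nitrate: 6.21 g/L × 0.516 L = 3.20 g
casein hydrolysate: 10.2 g/L × 0.516 L = 5.26 g
L-asparagine: 1.03 g/L × 0.516 L = 0.53 g
sucrose: 8.22 g/L × 0.516 L = 4.24 g

sodium nitrate 3.20 g; casein hydrolysate 5.26 g; L-asparagine 0.53 g; sucrose 4.24 g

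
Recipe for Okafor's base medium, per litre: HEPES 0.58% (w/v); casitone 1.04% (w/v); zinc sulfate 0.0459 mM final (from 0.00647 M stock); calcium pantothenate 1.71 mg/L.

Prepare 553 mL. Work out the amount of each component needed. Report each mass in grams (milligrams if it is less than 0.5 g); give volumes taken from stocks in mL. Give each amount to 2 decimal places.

Scale factor relative to 1 L: 0.553.
HEPES: 0.58 g per 100 mL × 553 mL ÷ 100 = 3.21 g
casitone: 1.04 g per 100 mL × 553 mL ÷ 100 = 5.75 g
zinc sulfate: V = C2·V2/C1 = 0.0459 mM × 553 mL ÷ 6.47 mM = 3.92 mL
calcium pantothenate: 1.71 mg/L × 0.553 L = 0.95 mg

HEPES 3.21 g; casitone 5.75 g; zinc sulfate 3.92 mL; calcium pantothenate 0.95 mg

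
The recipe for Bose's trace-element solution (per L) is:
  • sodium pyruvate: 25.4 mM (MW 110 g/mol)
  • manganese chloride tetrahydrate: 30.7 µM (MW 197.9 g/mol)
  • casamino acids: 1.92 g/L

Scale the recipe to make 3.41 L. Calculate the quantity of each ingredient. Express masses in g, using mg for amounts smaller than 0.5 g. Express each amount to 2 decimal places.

sodium pyruvate 9.53 g; manganese chloride tetrahydrate 20.72 mg; casamino acids 6.55 g

Working volume: 3.41 L.
sodium pyruvate: 25.4 mmol/L × 110 g/mol × 3.41 L ÷ 1000 = 9.53 g
manganese chloride tetrahydrate: 30.7 µmol/L × 197.9 g/mol × 3.41 L ÷ 1000 = 20.72 mg
casamino acids: 1.92 g/L × 3.41 L = 6.55 g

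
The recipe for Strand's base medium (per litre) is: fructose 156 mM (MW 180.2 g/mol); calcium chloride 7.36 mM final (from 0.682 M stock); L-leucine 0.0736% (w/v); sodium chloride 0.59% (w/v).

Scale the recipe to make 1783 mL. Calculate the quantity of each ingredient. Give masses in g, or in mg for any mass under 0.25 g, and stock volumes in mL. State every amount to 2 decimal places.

fructose 50.12 g; calcium chloride 19.24 mL; L-leucine 1.31 g; sodium chloride 10.52 g

Working volume: 1783 mL = 1.783 L.
fructose: 156 mmol/L × 180.2 g/mol × 1.783 L ÷ 1000 = 50.12 g
calcium chloride: V = C2·V2/C1 = 7.36 mM × 1783 mL ÷ 682 mM = 19.24 mL
L-leucine: 0.0736 g per 100 mL × 1783 mL ÷ 100 = 1.31 g
sodium chloride: 0.59% w/v = 5.9 g/L → 5.9 × 1.783 L = 10.52 g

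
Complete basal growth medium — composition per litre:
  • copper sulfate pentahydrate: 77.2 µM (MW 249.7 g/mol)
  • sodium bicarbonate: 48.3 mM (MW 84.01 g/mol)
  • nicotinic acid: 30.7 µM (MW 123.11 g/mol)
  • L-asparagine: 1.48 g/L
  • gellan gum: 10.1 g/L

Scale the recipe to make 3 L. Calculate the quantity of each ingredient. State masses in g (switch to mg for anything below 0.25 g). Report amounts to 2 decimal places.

Scale factor relative to 1 L: 3.
copper sulfate pentahydrate: 77.2 µmol/L × 249.7 g/mol × 3 L ÷ 1000 = 57.83 mg
sodium bicarbonate: 48.3 mmol/L × 84.01 g/mol × 3 L ÷ 1000 = 12.17 g
nicotinic acid: 30.7 µmol/L × 123.11 g/mol × 3 L ÷ 1000 = 11.34 mg
L-asparagine: 1.48 g/L × 3 L = 4.44 g
gellan gum: 10.1 g/L × 3 L = 30.30 g

copper sulfate pentahydrate 57.83 mg; sodium bicarbonate 12.17 g; nicotinic acid 11.34 mg; L-asparagine 4.44 g; gellan gum 30.30 g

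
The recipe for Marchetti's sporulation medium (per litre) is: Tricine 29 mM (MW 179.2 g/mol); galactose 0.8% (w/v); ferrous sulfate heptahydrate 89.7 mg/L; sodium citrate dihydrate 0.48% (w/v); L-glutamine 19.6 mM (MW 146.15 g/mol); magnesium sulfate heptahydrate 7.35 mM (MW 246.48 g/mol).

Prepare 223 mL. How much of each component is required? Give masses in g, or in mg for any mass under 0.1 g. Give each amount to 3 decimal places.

Tricine 1.159 g; galactose 1.784 g; ferrous sulfate heptahydrate 20.003 mg; sodium citrate dihydrate 1.070 g; L-glutamine 0.639 g; magnesium sulfate heptahydrate 0.404 g

Target volume = 223 mL = 0.223 L.
Tricine: 29 mmol/L × 179.2 g/mol × 0.223 L ÷ 1000 = 1.159 g
galactose: 0.8 g per 100 mL × 223 mL ÷ 100 = 1.784 g
ferrous sulfate heptahydrate: 89.7 mg/L × 0.223 L = 20.003 mg
sodium citrate dihydrate: 0.48 g per 100 mL × 223 mL ÷ 100 = 1.070 g
L-glutamine: 19.6 mmol/L × 146.15 g/mol × 0.223 L ÷ 1000 = 0.639 g
magnesium sulfate heptahydrate: 7.35 mmol/L × 246.48 g/mol × 0.223 L ÷ 1000 = 0.404 g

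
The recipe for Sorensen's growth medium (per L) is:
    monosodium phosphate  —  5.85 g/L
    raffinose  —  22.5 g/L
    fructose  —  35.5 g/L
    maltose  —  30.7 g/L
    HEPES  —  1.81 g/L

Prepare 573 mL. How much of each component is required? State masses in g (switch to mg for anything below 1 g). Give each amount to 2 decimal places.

Target volume = 573 mL = 0.573 L.
monosodium phosphate: 5.85 g/L × 0.573 L = 3.35 g
raffinose: 22.5 g/L × 0.573 L = 12.89 g
fructose: 35.5 g/L × 0.573 L = 20.34 g
maltose: 30.7 g/L × 0.573 L = 17.59 g
HEPES: 1.81 g/L × 0.573 L = 1.04 g

monosodium phosphate 3.35 g; raffinose 12.89 g; fructose 20.34 g; maltose 17.59 g; HEPES 1.04 g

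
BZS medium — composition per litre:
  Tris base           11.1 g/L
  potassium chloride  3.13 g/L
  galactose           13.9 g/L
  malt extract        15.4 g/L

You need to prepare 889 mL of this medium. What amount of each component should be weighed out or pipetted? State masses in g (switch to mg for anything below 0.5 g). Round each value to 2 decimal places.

Tris base 9.87 g; potassium chloride 2.78 g; galactose 12.36 g; malt extract 13.69 g

Working volume: 889 mL = 0.889 L.
Tris base: 11.1 g/L × 0.889 L = 9.87 g
potassium chloride: 3.13 g/L × 0.889 L = 2.78 g
galactose: 13.9 g/L × 0.889 L = 12.36 g
malt extract: 15.4 g/L × 0.889 L = 13.69 g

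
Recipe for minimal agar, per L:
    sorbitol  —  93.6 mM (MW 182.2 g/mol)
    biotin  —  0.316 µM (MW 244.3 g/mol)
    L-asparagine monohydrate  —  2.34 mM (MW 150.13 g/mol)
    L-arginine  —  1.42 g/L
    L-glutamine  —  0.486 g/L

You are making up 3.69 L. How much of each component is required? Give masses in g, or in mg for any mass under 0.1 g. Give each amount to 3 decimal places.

Scale factor relative to 1 L: 3.69.
sorbitol: 93.6 mmol/L × 182.2 g/mol × 3.69 L ÷ 1000 = 62.929 g
biotin: 0.316 µmol/L × 244.3 g/mol × 3.69 L ÷ 1000 = 0.285 mg
L-asparagine monohydrate: 2.34 mmol/L × 150.13 g/mol × 3.69 L ÷ 1000 = 1.296 g
L-arginine: 1.42 g/L × 3.69 L = 5.240 g
L-glutamine: 0.486 g/L × 3.69 L = 1.793 g

sorbitol 62.929 g; biotin 0.285 mg; L-asparagine monohydrate 1.296 g; L-arginine 5.240 g; L-glutamine 1.793 g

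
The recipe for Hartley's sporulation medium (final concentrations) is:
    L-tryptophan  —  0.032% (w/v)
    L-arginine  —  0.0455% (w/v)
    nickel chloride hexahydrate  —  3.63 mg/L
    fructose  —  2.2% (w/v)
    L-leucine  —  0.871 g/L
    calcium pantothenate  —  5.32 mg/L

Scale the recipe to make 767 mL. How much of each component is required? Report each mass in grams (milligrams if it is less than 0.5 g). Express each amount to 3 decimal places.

Scale factor relative to 1 L: 0.767.
L-tryptophan: 0.032 g per 100 mL × 767 mL ÷ 100 = 0.24544 g = 245.440 mg
L-arginine: 0.0455% w/v = 0.455 g/L → 0.455 × 0.767 L = 0.348985 g = 348.985 mg
nickel chloride hexahydrate: 3.63 mg/L × 0.767 L = 2.784 mg
fructose: 2.2% w/v = 22 g/L → 22 × 0.767 L = 16.874 g
L-leucine: 0.871 g/L × 0.767 L = 0.668 g
calcium pantothenate: 5.32 mg/L × 0.767 L = 4.080 mg

L-tryptophan 245.440 mg; L-arginine 348.985 mg; nickel chloride hexahydrate 2.784 mg; fructose 16.874 g; L-leucine 0.668 g; calcium pantothenate 4.080 mg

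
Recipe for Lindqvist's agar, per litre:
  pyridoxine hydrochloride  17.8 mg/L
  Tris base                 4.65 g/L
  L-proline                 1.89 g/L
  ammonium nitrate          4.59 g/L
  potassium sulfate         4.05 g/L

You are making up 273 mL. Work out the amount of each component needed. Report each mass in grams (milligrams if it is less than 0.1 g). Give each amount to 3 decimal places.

pyridoxine hydrochloride 4.859 mg; Tris base 1.269 g; L-proline 0.516 g; ammonium nitrate 1.253 g; potassium sulfate 1.106 g

Working volume: 273 mL = 0.273 L.
pyridoxine hydrochloride: 17.8 mg/L × 0.273 L = 4.859 mg
Tris base: 4.65 g/L × 0.273 L = 1.269 g
L-proline: 1.89 g/L × 0.273 L = 0.516 g
ammonium nitrate: 4.59 g/L × 0.273 L = 1.253 g
potassium sulfate: 4.05 g/L × 0.273 L = 1.106 g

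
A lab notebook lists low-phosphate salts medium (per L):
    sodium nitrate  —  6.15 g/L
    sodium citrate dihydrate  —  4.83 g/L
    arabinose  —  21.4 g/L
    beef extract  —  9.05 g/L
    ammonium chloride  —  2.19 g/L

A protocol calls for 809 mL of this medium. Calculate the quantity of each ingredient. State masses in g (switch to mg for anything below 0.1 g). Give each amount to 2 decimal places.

sodium nitrate 4.98 g; sodium citrate dihydrate 3.91 g; arabinose 17.31 g; beef extract 7.32 g; ammonium chloride 1.77 g

Scale factor relative to 1 L: 0.809.
sodium nitrate: 6.15 g/L × 0.809 L = 4.98 g
sodium citrate dihydrate: 4.83 g/L × 0.809 L = 3.91 g
arabinose: 21.4 g/L × 0.809 L = 17.31 g
beef extract: 9.05 g/L × 0.809 L = 7.32 g
ammonium chloride: 2.19 g/L × 0.809 L = 1.77 g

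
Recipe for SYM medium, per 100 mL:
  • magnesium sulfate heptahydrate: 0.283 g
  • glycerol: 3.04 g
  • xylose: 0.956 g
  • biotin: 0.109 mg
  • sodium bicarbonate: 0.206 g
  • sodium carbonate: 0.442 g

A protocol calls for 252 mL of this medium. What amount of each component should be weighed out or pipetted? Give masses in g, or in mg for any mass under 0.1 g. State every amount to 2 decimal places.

Ratio of target to recipe volume: 252 / 100 = 2.52.
magnesium sulfate heptahydrate: 0.283 g × (252 mL / 100 mL) = 0.71 g
glycerol: 3.04 g × (252 mL / 100 mL) = 7.66 g
xylose: 0.956 g × (252 mL / 100 mL) = 2.41 g
biotin: 0.109 mg × (252 mL / 100 mL) = 0.27 mg
sodium bicarbonate: 0.206 g × (252 mL / 100 mL) = 0.52 g
sodium carbonate: 0.442 g × (252 mL / 100 mL) = 1.11 g

magnesium sulfate heptahydrate 0.71 g; glycerol 7.66 g; xylose 2.41 g; biotin 0.27 mg; sodium bicarbonate 0.52 g; sodium carbonate 1.11 g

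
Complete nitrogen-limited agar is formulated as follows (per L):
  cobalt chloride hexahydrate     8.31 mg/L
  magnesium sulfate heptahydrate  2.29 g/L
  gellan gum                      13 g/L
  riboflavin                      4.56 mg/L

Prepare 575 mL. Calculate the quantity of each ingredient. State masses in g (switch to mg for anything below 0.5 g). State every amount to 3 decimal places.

Scale factor relative to 1 L: 0.575.
cobalt chloride hexahydrate: 8.31 mg/L × 0.575 L = 4.778 mg
magnesium sulfate heptahydrate: 2.29 g/L × 0.575 L = 1.317 g
gellan gum: 13 g/L × 0.575 L = 7.475 g
riboflavin: 4.56 mg/L × 0.575 L = 2.622 mg

cobalt chloride hexahydrate 4.778 mg; magnesium sulfate heptahydrate 1.317 g; gellan gum 7.475 g; riboflavin 2.622 mg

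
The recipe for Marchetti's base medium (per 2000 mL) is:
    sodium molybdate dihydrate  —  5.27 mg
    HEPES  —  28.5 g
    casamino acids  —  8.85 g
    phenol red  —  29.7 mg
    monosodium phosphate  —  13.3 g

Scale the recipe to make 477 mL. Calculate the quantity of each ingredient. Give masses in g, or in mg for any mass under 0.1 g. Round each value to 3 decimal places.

sodium molybdate dihydrate 1.257 mg; HEPES 6.797 g; casamino acids 2.111 g; phenol red 7.083 mg; monosodium phosphate 3.172 g

Scale factor = 477 mL / 2000 mL = 0.2385.
sodium molybdate dihydrate: 5.27 mg × (477 mL / 2000 mL) = 1.257 mg
HEPES: 28.5 g × (477 mL / 2000 mL) = 6.797 g
casamino acids: 8.85 g × (477 mL / 2000 mL) = 2.111 g
phenol red: 29.7 mg × (477 mL / 2000 mL) = 7.083 mg
monosodium phosphate: 13.3 g × (477 mL / 2000 mL) = 3.172 g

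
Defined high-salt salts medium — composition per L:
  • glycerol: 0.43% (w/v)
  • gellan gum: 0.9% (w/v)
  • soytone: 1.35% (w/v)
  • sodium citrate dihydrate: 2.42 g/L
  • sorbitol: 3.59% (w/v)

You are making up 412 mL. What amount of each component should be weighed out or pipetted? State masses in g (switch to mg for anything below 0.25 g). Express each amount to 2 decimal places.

glycerol 1.77 g; gellan gum 3.71 g; soytone 5.56 g; sodium citrate dihydrate 1.00 g; sorbitol 14.79 g

Scale factor relative to 1 L: 0.412.
glycerol: 0.43 g per 100 mL × 412 mL ÷ 100 = 1.77 g
gellan gum: 0.9 g per 100 mL × 412 mL ÷ 100 = 3.71 g
soytone: 1.35% w/v = 13.5 g/L → 13.5 × 0.412 L = 5.56 g
sodium citrate dihydrate: 2.42 g/L × 0.412 L = 1.00 g
sorbitol: 3.59 g per 100 mL × 412 mL ÷ 100 = 14.79 g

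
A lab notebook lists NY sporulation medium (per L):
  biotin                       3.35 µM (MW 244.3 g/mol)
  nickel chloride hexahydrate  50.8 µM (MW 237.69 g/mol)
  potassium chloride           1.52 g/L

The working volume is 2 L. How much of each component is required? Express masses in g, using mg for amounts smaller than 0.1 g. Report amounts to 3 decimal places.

biotin 1.637 mg; nickel chloride hexahydrate 24.149 mg; potassium chloride 3.040 g

Working volume: 2 L.
biotin: 3.35 µmol/L × 244.3 g/mol × 2 L ÷ 1000 = 1.637 mg
nickel chloride hexahydrate: 50.8 µmol/L × 237.69 g/mol × 2 L ÷ 1000 = 24.149 mg
potassium chloride: 1.52 g/L × 2 L = 3.040 g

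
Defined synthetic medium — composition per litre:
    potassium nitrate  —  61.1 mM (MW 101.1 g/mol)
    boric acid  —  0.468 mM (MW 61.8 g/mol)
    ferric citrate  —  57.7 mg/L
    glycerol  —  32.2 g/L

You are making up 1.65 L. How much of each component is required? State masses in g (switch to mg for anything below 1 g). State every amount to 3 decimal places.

potassium nitrate 10.192 g; boric acid 47.722 mg; ferric citrate 95.205 mg; glycerol 53.130 g

Scale factor relative to 1 L: 1.65.
potassium nitrate: 61.1 mmol/L × 101.1 g/mol × 1.65 L ÷ 1000 = 10.192 g
boric acid: 0.468 mmol/L × 61.8 mg/mmol × 1.65 L = 47.722 mg
ferric citrate: 57.7 mg/L × 1.65 L = 95.205 mg
glycerol: 32.2 g/L × 1.65 L = 53.130 g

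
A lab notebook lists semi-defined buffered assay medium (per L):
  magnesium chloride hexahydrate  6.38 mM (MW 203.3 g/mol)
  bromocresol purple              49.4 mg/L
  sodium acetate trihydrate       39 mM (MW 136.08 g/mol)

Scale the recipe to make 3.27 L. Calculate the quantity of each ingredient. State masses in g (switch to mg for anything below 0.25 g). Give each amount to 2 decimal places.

Scale factor relative to 1 L: 3.27.
magnesium chloride hexahydrate: 6.38 mmol/L × 203.3 g/mol × 3.27 L ÷ 1000 = 4.24 g
bromocresol purple: 49.4 mg/L × 3.27 L = 161.54 mg
sodium acetate trihydrate: 39 mmol/L × 136.08 g/mol × 3.27 L ÷ 1000 = 17.35 g

magnesium chloride hexahydrate 4.24 g; bromocresol purple 161.54 mg; sodium acetate trihydrate 17.35 g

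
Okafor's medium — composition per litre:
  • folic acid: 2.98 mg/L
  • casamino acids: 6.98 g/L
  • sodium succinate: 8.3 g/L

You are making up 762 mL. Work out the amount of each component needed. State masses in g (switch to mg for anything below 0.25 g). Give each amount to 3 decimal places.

Scale factor relative to 1 L: 0.762.
folic acid: 2.98 mg/L × 0.762 L = 2.271 mg
casamino acids: 6.98 g/L × 0.762 L = 5.319 g
sodium succinate: 8.3 g/L × 0.762 L = 6.325 g

folic acid 2.271 mg; casamino acids 5.319 g; sodium succinate 6.325 g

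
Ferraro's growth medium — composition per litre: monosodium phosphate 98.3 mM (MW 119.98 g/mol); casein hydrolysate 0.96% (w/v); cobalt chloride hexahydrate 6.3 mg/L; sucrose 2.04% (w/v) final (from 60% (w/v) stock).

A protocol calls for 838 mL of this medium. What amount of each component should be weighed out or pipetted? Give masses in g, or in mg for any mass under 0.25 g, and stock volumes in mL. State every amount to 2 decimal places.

monosodium phosphate 9.88 g; casein hydrolysate 8.04 g; cobalt chloride hexahydrate 5.28 mg; sucrose 28.49 mL

Working volume: 838 mL = 0.838 L.
monosodium phosphate: 98.3 mmol/L × 119.98 g/mol × 0.838 L ÷ 1000 = 9.88 g
casein hydrolysate: 0.96% w/v = 9.6 g/L → 9.6 × 0.838 L = 8.04 g
cobalt chloride hexahydrate: 6.3 mg/L × 0.838 L = 5.28 mg
sucrose: dilute stock: 2.04% ÷ 60% × 838 mL = 28.49 mL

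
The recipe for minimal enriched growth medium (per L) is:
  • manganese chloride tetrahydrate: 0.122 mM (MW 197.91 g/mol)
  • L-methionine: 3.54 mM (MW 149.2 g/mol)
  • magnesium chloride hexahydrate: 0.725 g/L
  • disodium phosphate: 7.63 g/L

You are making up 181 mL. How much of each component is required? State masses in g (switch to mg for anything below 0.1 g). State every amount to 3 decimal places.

manganese chloride tetrahydrate 4.370 mg; L-methionine 95.598 mg; magnesium chloride hexahydrate 0.131 g; disodium phosphate 1.381 g

Target volume = 181 mL = 0.181 L.
manganese chloride tetrahydrate: 0.122 mmol/L × 197.91 mg/mmol × 0.181 L = 4.370 mg
L-methionine: 3.54 mmol/L × 149.2 mg/mmol × 0.181 L = 95.598 mg
magnesium chloride hexahydrate: 0.725 g/L × 0.181 L = 0.131 g
disodium phosphate: 7.63 g/L × 0.181 L = 1.381 g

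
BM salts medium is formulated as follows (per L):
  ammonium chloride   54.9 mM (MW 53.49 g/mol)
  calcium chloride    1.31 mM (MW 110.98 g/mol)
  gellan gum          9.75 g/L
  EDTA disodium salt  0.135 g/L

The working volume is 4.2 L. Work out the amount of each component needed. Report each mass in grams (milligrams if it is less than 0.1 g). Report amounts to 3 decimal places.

Working volume: 4.2 L.
ammonium chloride: 54.9 mmol/L × 53.49 g/mol × 4.2 L ÷ 1000 = 12.334 g
calcium chloride: 1.31 mmol/L × 110.98 g/mol × 4.2 L ÷ 1000 = 0.611 g
gellan gum: 9.75 g/L × 4.2 L = 40.950 g
EDTA disodium salt: 0.135 g/L × 4.2 L = 0.567 g

ammonium chloride 12.334 g; calcium chloride 0.611 g; gellan gum 40.950 g; EDTA disodium salt 0.567 g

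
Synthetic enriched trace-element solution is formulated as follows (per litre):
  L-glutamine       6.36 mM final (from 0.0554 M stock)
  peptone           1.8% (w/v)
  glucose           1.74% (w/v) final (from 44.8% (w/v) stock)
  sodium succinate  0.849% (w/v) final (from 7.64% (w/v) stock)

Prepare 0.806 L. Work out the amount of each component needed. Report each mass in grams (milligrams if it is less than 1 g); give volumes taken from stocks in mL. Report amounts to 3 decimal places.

Working volume: 0.806 L.
L-glutamine: C1V1 = C2V2 → 6.36 mM × 806 mL ÷ 55.4 mM = 92.530 mL
peptone: 1.8 g per 100 mL × 806 mL ÷ 100 = 14.508 g
glucose: C1V1 = C2V2 → 1.74% ÷ 44.8% × 806 mL = 31.304 mL
sodium succinate: V = C2·V2/C1 = 0.849% ÷ 7.64% × 806 mL = 89.567 mL

L-glutamine 92.530 mL; peptone 14.508 g; glucose 31.304 mL; sodium succinate 89.567 mL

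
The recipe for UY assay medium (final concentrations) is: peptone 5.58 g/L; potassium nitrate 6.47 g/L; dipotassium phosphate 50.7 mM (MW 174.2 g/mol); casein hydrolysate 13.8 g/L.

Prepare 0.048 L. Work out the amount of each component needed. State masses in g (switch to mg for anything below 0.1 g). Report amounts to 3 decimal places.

peptone 0.268 g; potassium nitrate 0.311 g; dipotassium phosphate 0.424 g; casein hydrolysate 0.662 g

Working volume: 0.048 L.
peptone: 5.58 g/L × 0.048 L = 0.268 g
potassium nitrate: 6.47 g/L × 0.048 L = 0.311 g
dipotassium phosphate: 50.7 mmol/L × 174.2 g/mol × 0.048 L ÷ 1000 = 0.424 g
casein hydrolysate: 13.8 g/L × 0.048 L = 0.662 g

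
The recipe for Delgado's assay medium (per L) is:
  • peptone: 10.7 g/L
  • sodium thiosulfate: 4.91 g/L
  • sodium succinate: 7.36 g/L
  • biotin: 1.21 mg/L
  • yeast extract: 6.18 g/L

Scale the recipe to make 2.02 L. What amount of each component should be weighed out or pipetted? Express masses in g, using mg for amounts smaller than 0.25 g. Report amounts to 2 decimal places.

Working volume: 2.02 L.
peptone: 10.7 g/L × 2.02 L = 21.61 g
sodium thiosulfate: 4.91 g/L × 2.02 L = 9.92 g
sodium succinate: 7.36 g/L × 2.02 L = 14.87 g
biotin: 1.21 mg/L × 2.02 L = 2.44 mg
yeast extract: 6.18 g/L × 2.02 L = 12.48 g

peptone 21.61 g; sodium thiosulfate 9.92 g; sodium succinate 14.87 g; biotin 2.44 mg; yeast extract 12.48 g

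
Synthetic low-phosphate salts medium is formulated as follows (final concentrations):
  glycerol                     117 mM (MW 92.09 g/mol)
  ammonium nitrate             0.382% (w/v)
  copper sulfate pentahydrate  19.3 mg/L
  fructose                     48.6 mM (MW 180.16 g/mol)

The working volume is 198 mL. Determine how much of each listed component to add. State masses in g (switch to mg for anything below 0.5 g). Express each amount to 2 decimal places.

glycerol 2.13 g; ammonium nitrate 0.76 g; copper sulfate pentahydrate 3.82 mg; fructose 1.73 g

Target volume = 198 mL = 0.198 L.
glycerol: 117 mmol/L × 92.09 g/mol × 0.198 L ÷ 1000 = 2.13 g
ammonium nitrate: 0.382 g per 100 mL × 198 mL ÷ 100 = 0.76 g
copper sulfate pentahydrate: 19.3 mg/L × 0.198 L = 3.82 mg
fructose: 48.6 mmol/L × 180.16 g/mol × 0.198 L ÷ 1000 = 1.73 g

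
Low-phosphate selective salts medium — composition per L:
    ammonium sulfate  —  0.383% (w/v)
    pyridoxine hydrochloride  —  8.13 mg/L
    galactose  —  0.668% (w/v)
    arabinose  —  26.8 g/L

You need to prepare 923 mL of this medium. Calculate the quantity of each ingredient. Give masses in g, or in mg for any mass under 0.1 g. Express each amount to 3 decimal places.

ammonium sulfate 3.535 g; pyridoxine hydrochloride 7.504 mg; galactose 6.166 g; arabinose 24.736 g

Working volume: 923 mL = 0.923 L.
ammonium sulfate: 0.383 g per 100 mL × 923 mL ÷ 100 = 3.535 g
pyridoxine hydrochloride: 8.13 mg/L × 0.923 L = 7.504 mg
galactose: 0.668 g per 100 mL × 923 mL ÷ 100 = 6.166 g
arabinose: 26.8 g/L × 0.923 L = 24.736 g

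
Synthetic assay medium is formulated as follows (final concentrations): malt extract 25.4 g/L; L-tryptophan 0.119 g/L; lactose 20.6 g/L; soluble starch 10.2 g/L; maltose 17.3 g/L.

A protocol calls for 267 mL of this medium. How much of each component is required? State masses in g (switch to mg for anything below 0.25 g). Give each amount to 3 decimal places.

malt extract 6.782 g; L-tryptophan 31.773 mg; lactose 5.500 g; soluble starch 2.723 g; maltose 4.619 g

Working volume: 267 mL = 0.267 L.
malt extract: 25.4 g/L × 0.267 L = 6.782 g
L-tryptophan: 0.119 g/L × 0.267 L = 0.031773 g = 31.773 mg
lactose: 20.6 g/L × 0.267 L = 5.500 g
soluble starch: 10.2 g/L × 0.267 L = 2.723 g
maltose: 17.3 g/L × 0.267 L = 4.619 g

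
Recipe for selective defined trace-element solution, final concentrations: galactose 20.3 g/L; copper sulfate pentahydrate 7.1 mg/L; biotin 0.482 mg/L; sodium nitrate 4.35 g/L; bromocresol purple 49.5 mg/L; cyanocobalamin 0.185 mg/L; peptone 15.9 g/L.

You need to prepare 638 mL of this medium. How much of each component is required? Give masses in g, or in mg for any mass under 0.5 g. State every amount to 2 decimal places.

Working volume: 638 mL = 0.638 L.
galactose: 20.3 g/L × 0.638 L = 12.95 g
copper sulfate pentahydrate: 7.1 mg/L × 0.638 L = 4.53 mg
biotin: 0.482 mg/L × 0.638 L = 0.31 mg
sodium nitrate: 4.35 g/L × 0.638 L = 2.78 g
bromocresol purple: 49.5 mg/L × 0.638 L = 31.58 mg
cyanocobalamin: 0.185 mg/L × 0.638 L = 0.12 mg
peptone: 15.9 g/L × 0.638 L = 10.14 g

galactose 12.95 g; copper sulfate pentahydrate 4.53 mg; biotin 0.31 mg; sodium nitrate 2.78 g; bromocresol purple 31.58 mg; cyanocobalamin 0.12 mg; peptone 10.14 g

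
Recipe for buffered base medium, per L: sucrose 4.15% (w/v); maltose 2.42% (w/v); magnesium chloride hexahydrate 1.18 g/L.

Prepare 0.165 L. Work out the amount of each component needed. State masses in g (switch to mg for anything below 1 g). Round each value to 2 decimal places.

sucrose 6.85 g; maltose 3.99 g; magnesium chloride hexahydrate 194.70 mg

Working volume: 0.165 L.
sucrose: 4.15 g per 100 mL × 165 mL ÷ 100 = 6.85 g
maltose: 2.42% w/v = 24.2 g/L → 24.2 × 0.165 L = 3.99 g
magnesium chloride hexahydrate: 1.18 g/L × 0.165 L = 0.1947 g = 194.70 mg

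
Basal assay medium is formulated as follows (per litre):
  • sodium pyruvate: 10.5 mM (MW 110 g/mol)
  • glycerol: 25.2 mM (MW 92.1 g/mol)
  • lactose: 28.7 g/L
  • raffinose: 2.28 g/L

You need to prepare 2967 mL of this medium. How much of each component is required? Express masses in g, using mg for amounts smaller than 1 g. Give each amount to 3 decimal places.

Target volume = 2967 mL = 2.967 L.
sodium pyruvate: 10.5 mmol/L × 110 g/mol × 2.967 L ÷ 1000 = 3.427 g
glycerol: 25.2 mmol/L × 92.1 g/mol × 2.967 L ÷ 1000 = 6.886 g
lactose: 28.7 g/L × 2.967 L = 85.153 g
raffinose: 2.28 g/L × 2.967 L = 6.765 g

sodium pyruvate 3.427 g; glycerol 6.886 g; lactose 85.153 g; raffinose 6.765 g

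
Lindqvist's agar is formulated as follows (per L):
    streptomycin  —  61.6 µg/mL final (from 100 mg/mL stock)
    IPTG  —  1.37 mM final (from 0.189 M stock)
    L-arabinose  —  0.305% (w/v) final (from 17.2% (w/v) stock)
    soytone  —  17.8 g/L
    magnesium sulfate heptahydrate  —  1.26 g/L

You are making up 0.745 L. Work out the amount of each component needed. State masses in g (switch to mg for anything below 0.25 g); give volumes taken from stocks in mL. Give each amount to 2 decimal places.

Working volume: 0.745 L.
streptomycin: V = C2·V2/C1 = 61.6 µg/mL × 745 mL ÷ 100000 µg/mL = 0.46 mL
IPTG: V = C2·V2/C1 = 1.37 mM × 745 mL ÷ 189 mM = 5.40 mL
L-arabinose: C1V1 = C2V2 → 0.305% ÷ 17.2% × 745 mL = 13.21 mL
soytone: 17.8 g/L × 0.745 L = 13.26 g
magnesium sulfate heptahydrate: 1.26 g/L × 0.745 L = 0.94 g

streptomycin 0.46 mL; IPTG 5.40 mL; L-arabinose 13.21 mL; soytone 13.26 g; magnesium sulfate heptahydrate 0.94 g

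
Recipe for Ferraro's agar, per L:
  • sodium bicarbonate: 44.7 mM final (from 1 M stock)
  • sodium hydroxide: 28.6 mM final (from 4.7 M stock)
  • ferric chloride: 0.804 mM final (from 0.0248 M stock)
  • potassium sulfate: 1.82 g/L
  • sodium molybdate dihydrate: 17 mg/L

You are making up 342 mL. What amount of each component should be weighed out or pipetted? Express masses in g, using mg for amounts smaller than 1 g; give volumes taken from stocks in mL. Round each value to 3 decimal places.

sodium bicarbonate 15.287 mL; sodium hydroxide 2.081 mL; ferric chloride 11.087 mL; potassium sulfate 622.440 mg; sodium molybdate dihydrate 5.814 mg

Target volume = 342 mL = 0.342 L.
sodium bicarbonate: dilute stock: 44.7 mM × 342 mL ÷ 1000 mM = 15.287 mL
sodium hydroxide: dilute stock: 28.6 mM × 342 mL ÷ 4700 mM = 2.081 mL
ferric chloride: V = C2·V2/C1 = 0.804 mM × 342 mL ÷ 24.8 mM = 11.087 mL
potassium sulfate: 1.82 g/L × 0.342 L = 0.62244 g = 622.440 mg
sodium molybdate dihydrate: 17 mg/L × 0.342 L = 5.814 mg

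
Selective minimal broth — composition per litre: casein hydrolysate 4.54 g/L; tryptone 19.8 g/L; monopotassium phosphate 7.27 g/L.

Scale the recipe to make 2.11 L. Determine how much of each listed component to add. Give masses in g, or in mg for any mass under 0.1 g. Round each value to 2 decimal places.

Working volume: 2.11 L.
casein hydrolysate: 4.54 g/L × 2.11 L = 9.58 g
tryptone: 19.8 g/L × 2.11 L = 41.78 g
monopotassium phosphate: 7.27 g/L × 2.11 L = 15.34 g

casein hydrolysate 9.58 g; tryptone 41.78 g; monopotassium phosphate 15.34 g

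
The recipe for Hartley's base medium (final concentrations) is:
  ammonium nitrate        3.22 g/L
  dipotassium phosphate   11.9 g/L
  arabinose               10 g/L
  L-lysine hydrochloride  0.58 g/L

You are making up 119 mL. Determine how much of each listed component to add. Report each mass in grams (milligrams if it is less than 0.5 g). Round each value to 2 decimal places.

Working volume: 119 mL = 0.119 L.
ammonium nitrate: 3.22 g/L × 0.119 L = 0.38318 g = 383.18 mg
dipotassium phosphate: 11.9 g/L × 0.119 L = 1.42 g
arabinose: 10 g/L × 0.119 L = 1.19 g
L-lysine hydrochloride: 0.58 g/L × 0.119 L = 0.06902 g = 69.02 mg

ammonium nitrate 383.18 mg; dipotassium phosphate 1.42 g; arabinose 1.19 g; L-lysine hydrochloride 69.02 mg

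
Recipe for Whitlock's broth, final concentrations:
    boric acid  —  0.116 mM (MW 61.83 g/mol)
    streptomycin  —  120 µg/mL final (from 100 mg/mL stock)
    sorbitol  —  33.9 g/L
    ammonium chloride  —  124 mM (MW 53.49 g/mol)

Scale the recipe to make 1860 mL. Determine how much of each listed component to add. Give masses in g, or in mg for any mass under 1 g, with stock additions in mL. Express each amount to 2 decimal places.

Working volume: 1860 mL = 1.86 L.
boric acid: 0.116 mmol/L × 61.83 mg/mmol × 1.86 L = 13.34 mg
streptomycin: V = C2·V2/C1 = 120 µg/mL × 1860 mL ÷ 100000 µg/mL = 2.23 mL
sorbitol: 33.9 g/L × 1.86 L = 63.05 g
ammonium chloride: 124 mmol/L × 53.49 g/mol × 1.86 L ÷ 1000 = 12.34 g

boric acid 13.34 mg; streptomycin 2.23 mL; sorbitol 63.05 g; ammonium chloride 12.34 g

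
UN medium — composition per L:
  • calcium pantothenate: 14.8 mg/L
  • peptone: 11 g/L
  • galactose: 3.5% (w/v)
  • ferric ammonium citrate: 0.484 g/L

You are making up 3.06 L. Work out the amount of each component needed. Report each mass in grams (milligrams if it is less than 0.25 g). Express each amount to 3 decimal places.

calcium pantothenate 45.288 mg; peptone 33.660 g; galactose 107.100 g; ferric ammonium citrate 1.481 g

Working volume: 3.06 L.
calcium pantothenate: 14.8 mg/L × 3.06 L = 45.288 mg
peptone: 11 g/L × 3.06 L = 33.660 g
galactose: 3.5 g per 100 mL × 3060 mL ÷ 100 = 107.100 g
ferric ammonium citrate: 0.484 g/L × 3.06 L = 1.481 g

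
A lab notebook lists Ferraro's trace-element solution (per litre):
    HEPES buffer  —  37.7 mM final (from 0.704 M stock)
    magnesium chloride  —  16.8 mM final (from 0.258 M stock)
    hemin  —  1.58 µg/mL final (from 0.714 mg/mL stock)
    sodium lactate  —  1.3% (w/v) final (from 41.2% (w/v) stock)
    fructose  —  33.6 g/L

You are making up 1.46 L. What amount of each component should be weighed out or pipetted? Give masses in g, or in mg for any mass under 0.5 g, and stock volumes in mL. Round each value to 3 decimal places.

Working volume: 1.46 L.
HEPES buffer: C1V1 = C2V2 → 37.7 mM × 1460 mL ÷ 704 mM = 78.185 mL
magnesium chloride: C1V1 = C2V2 → 16.8 mM × 1460 mL ÷ 258 mM = 95.070 mL
hemin: V = C2·V2/C1 = 1.58 µg/mL × 1460 mL ÷ 714 µg/mL = 3.231 mL
sodium lactate: dilute stock: 1.3% ÷ 41.2% × 1460 mL = 46.068 mL
fructose: 33.6 g/L × 1.46 L = 49.056 g

HEPES buffer 78.185 mL; magnesium chloride 95.070 mL; hemin 3.231 mL; sodium lactate 46.068 mL; fructose 49.056 g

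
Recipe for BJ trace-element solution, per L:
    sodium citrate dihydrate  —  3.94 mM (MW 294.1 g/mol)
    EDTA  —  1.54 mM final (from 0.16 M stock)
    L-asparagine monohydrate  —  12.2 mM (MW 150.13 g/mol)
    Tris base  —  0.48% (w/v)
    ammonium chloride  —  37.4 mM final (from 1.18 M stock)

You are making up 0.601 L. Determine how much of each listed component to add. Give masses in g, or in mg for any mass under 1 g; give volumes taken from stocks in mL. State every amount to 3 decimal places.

sodium citrate dihydrate 696.411 mg; EDTA 5.785 mL; L-asparagine monohydrate 1.101 g; Tris base 2.885 g; ammonium chloride 19.049 mL

Scale factor relative to 1 L: 0.601.
sodium citrate dihydrate: 3.94 mmol/L × 294.1 mg/mmol × 0.601 L = 696.411 mg
EDTA: dilute stock: 1.54 mM × 601 mL ÷ 160 mM = 5.785 mL
L-asparagine monohydrate: 12.2 mmol/L × 150.13 g/mol × 0.601 L ÷ 1000 = 1.101 g
Tris base: 0.48 g per 100 mL × 601 mL ÷ 100 = 2.885 g
ammonium chloride: V = C2·V2/C1 = 37.4 mM × 601 mL ÷ 1180 mM = 19.049 mL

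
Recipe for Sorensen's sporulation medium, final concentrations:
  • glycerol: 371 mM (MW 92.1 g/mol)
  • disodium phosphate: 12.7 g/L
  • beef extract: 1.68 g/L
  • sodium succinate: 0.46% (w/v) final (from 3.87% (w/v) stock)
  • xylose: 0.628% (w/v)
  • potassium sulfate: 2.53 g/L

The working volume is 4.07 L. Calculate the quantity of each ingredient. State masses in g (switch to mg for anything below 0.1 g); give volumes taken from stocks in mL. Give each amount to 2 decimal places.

glycerol 139.07 g; disodium phosphate 51.69 g; beef extract 6.84 g; sodium succinate 483.77 mL; xylose 25.56 g; potassium sulfate 10.30 g

Working volume: 4.07 L.
glycerol: 371 mmol/L × 92.1 g/mol × 4.07 L ÷ 1000 = 139.07 g
disodium phosphate: 12.7 g/L × 4.07 L = 51.69 g
beef extract: 1.68 g/L × 4.07 L = 6.84 g
sodium succinate: C1V1 = C2V2 → 0.46% ÷ 3.87% × 4070 mL = 483.77 mL
xylose: 0.628 g per 100 mL × 4070 mL ÷ 100 = 25.56 g
potassium sulfate: 2.53 g/L × 4.07 L = 10.30 g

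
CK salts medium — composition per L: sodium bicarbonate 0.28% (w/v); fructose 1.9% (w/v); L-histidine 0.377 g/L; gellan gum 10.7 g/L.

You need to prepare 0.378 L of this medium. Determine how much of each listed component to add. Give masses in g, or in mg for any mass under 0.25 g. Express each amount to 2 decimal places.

sodium bicarbonate 1.06 g; fructose 7.18 g; L-histidine 142.51 mg; gellan gum 4.04 g

Scale factor relative to 1 L: 0.378.
sodium bicarbonate: 0.28% w/v = 2.8 g/L → 2.8 × 0.378 L = 1.06 g
fructose: 1.9 g per 100 mL × 378 mL ÷ 100 = 7.18 g
L-histidine: 0.377 g/L × 0.378 L = 0.142506 g = 142.51 mg
gellan gum: 10.7 g/L × 0.378 L = 4.04 g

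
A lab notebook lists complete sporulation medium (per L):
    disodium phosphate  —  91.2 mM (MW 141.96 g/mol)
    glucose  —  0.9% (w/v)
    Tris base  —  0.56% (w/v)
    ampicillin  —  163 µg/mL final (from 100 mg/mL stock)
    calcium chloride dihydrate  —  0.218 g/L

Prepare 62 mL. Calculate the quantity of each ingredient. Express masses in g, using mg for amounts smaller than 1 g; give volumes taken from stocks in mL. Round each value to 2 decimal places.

Working volume: 62 mL = 0.062 L.
disodium phosphate: 91.2 mmol/L × 141.96 mg/mmol × 0.062 L = 802.70 mg
glucose: 0.9 g per 100 mL × 62 mL ÷ 100 = 0.558 g = 558.00 mg
Tris base: 0.56 g per 100 mL × 62 mL ÷ 100 = 0.3472 g = 347.20 mg
ampicillin: C1V1 = C2V2 → 163 µg/mL × 62 mL ÷ 100000 µg/mL = 0.10 mL
calcium chloride dihydrate: 0.218 g/L × 0.062 L = 0.013516 g = 13.52 mg

disodium phosphate 802.70 mg; glucose 558.00 mg; Tris base 347.20 mg; ampicillin 0.10 mL; calcium chloride dihydrate 13.52 mg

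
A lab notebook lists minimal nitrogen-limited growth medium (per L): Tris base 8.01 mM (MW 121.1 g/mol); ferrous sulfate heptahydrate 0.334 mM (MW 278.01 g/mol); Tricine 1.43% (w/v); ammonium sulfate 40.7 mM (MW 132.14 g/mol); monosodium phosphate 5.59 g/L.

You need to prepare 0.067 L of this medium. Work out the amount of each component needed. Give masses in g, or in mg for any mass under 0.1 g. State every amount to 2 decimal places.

Working volume: 0.067 L.
Tris base: 8.01 mmol/L × 121.1 mg/mmol × 0.067 L = 64.99 mg
ferrous sulfate heptahydrate: 0.334 mmol/L × 278.01 mg/mmol × 0.067 L = 6.22 mg
Tricine: 1.43 g per 100 mL × 67 mL ÷ 100 = 0.96 g
ammonium sulfate: 40.7 mmol/L × 132.14 g/mol × 0.067 L ÷ 1000 = 0.36 g
monosodium phosphate: 5.59 g/L × 0.067 L = 0.37 g

Tris base 64.99 mg; ferrous sulfate heptahydrate 6.22 mg; Tricine 0.96 g; ammonium sulfate 0.36 g; monosodium phosphate 0.37 g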